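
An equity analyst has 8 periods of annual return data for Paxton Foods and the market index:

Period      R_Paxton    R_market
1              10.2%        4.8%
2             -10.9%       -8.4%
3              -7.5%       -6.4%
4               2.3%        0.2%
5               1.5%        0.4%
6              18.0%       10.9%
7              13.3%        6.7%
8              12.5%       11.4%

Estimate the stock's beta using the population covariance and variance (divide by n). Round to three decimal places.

Mean R_i = (10.2 − 10.9 − 7.5 + 2.3 + 1.5 + 18.0 + 13.3 + 12.5) / 8 = 4.9250%
Mean R_m = (4.8 − 8.4 − 6.4 + 0.2 + 0.4 + 10.9 + 6.7 + 11.4) / 8 = 2.4500%
Σ(R_i − R̄_i)(R_m − R̄_m) = 520.8600  ⇒  Cov = 520.8600 / 8 = 65.1075
Σ(R_m − R̄_m)² = 380.4000  ⇒  Var(R_m) = 380.4000 / 8 = 47.5500
β = Cov / Var(R_m) = 65.1075 / 47.5500 = 1.3692

1.369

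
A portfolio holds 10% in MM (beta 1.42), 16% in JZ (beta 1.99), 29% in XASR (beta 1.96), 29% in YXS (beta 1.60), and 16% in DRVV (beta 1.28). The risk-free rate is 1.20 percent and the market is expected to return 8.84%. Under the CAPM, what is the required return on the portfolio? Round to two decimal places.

β_P = Σ w_i β_i = 0.10×1.42 + 0.16×1.99 + 0.29×1.96 + 0.29×1.60 + 0.16×1.28 = 1.6976
MRP = 8.84% − 1.20% = 7.64%
E(R_P) = R_f + β_P × MRP = 1.20% + 1.6976 × 7.64% = 14.17%

14.17%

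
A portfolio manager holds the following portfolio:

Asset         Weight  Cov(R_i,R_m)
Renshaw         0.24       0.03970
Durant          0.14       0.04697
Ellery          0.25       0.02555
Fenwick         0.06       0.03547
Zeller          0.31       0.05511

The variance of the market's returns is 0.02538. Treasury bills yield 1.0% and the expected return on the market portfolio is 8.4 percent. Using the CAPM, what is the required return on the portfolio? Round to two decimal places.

β_Renshaw = 0.03970 / 0.02538 = 1.5642
β_Durant = 0.04697 / 0.02538 = 1.8507
β_Ellery = 0.02555 / 0.02538 = 1.0067
β_Fenwick = 0.03547 / 0.02538 = 1.3976
β_Zeller = 0.05511 / 0.02538 = 2.1714
β_P = Σ w_i β_i = 0.24×1.5642 + 0.14×1.8507 + 0.25×1.0067 + 0.06×1.3976 + 0.31×2.1714 = 1.6432
MRP = 8.4% − 1.0% = 7.40%
E(R_P) = R_f + β_P × MRP = 1.0% + 1.6432 × 7.4% = 13.16%

13.16%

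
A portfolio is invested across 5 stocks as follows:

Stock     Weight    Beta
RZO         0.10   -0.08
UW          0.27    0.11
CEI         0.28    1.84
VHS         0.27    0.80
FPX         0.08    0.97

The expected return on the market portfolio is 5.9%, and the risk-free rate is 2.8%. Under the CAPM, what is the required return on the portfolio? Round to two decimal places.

β_P = Σ w_i β_i = 0.10×-0.08 + 0.27×0.11 + 0.28×1.84 + 0.27×0.80 + 0.08×0.97 = 0.8305
MRP = 5.9% − 2.8% = 3.10%
E(R_P) = R_f + β_P × MRP = 2.8% + 0.8305 × 3.1% = 5.37%

5.37%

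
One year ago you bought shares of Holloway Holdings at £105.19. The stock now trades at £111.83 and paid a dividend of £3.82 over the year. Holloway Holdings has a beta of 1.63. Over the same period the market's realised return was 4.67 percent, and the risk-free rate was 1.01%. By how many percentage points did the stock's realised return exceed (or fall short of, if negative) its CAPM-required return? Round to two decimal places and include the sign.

+2.97%

Realised HPR = (P1 + D1 − P0) / P0 = (111.83 + 3.82 − 105.19) / 105.19 = 10.46 / 105.19 = 9.9439%
MRP = 4.67% − 1.01% = 3.66%
CAPM required = R_f + β·MRP = 1.01% + 1.63 × 3.66% = 6.9758%
α = realised − required = 9.9439% − 6.9758% = +2.97%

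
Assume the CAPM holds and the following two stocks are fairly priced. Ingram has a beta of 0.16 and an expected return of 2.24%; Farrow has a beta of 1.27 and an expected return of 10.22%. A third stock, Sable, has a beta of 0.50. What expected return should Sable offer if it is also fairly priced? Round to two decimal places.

MRP (SML slope) = (10.22% − 2.24%) / (1.27 − 0.16) = 7.98% / 1.11 = 7.1892%
R_f (intercept) = 2.24% − 0.16 × 7.1892% = 1.0897%
E(R_Sable) = R_f + β × MRP = 1.0897% + 0.50 × 7.1892% = 4.68%

4.68%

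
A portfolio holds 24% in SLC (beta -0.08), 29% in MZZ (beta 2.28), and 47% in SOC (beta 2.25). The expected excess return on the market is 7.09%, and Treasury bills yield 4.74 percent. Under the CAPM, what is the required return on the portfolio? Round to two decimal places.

β_P = Σ w_i β_i = 0.24×-0.08 + 0.29×2.28 + 0.47×2.25 = 1.6995
E(R_P) = R_f + β_P × MRP = 4.74% + 1.6995 × 7.09% = 16.79%

16.79%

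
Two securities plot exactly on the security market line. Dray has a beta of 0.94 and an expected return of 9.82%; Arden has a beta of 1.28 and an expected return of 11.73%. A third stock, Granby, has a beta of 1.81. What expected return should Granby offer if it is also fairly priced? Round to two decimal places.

MRP (SML slope) = (11.73% − 9.82%) / (1.28 − 0.94) = 1.91% / 0.34 = 5.6176%
R_f (intercept) = 9.82% − 0.94 × 5.6176% = 4.5395%
E(R_Granby) = R_f + β × MRP = 4.5395% + 1.81 × 5.6176% = 14.71%

14.71%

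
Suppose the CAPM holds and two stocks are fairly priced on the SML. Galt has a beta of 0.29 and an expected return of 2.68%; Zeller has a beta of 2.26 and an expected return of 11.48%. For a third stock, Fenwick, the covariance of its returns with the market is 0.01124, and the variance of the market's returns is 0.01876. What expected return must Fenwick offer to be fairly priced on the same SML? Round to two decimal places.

MRP = (11.48% − 2.68%) / (2.26 − 0.29) = 4.4670%
R_f = 2.68% − 0.29 × 4.4670% = 1.3846%
β_Fenwick = Cov / Var(R_m) = 0.01124 / 0.01876 = 0.5991
E(R_Fenwick) = R_f + β × MRP = 1.3846% + 0.5991 × 4.4670% = 4.06%

4.06%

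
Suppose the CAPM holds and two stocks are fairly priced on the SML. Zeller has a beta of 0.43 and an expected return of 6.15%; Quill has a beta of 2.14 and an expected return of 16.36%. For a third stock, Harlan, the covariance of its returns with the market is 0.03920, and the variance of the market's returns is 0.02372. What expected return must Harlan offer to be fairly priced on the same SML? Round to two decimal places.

MRP = (16.36% − 6.15%) / (2.14 − 0.43) = 5.9708%
R_f = 6.15% − 0.43 × 5.9708% = 3.5826%
β_Harlan = Cov / Var(R_m) = 0.03920 / 0.02372 = 1.6526
E(R_Harlan) = R_f + β × MRP = 3.5826% + 1.6526 × 5.9708% = 13.45%

13.45%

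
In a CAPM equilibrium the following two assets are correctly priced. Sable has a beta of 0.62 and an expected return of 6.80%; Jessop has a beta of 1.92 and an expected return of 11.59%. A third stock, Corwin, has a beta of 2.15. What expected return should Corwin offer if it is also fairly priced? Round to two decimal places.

MRP (SML slope) = (11.59% − 6.80%) / (1.92 − 0.62) = 4.79% / 1.30 = 3.6846%
R_f (intercept) = 6.80% − 0.62 × 3.6846% = 4.5155%
E(R_Corwin) = R_f + β × MRP = 4.5155% + 2.15 × 3.6846% = 12.44%

12.44%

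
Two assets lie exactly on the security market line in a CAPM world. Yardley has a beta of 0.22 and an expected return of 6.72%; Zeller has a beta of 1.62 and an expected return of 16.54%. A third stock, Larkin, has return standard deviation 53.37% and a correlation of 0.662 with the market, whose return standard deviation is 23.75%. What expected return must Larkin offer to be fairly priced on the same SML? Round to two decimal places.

MRP = (16.54% − 6.72%) / (1.62 − 0.22) = 7.0143%
R_f = 6.72% − 0.22 × 7.0143% = 5.1769%
β_Larkin = ρ·σ_i/σ_m = 0.662 × 53.37 / 23.75 = 1.4876
E(R_Larkin) = R_f + β × MRP = 5.1769% + 1.4876 × 7.0143% = 15.61%

15.61%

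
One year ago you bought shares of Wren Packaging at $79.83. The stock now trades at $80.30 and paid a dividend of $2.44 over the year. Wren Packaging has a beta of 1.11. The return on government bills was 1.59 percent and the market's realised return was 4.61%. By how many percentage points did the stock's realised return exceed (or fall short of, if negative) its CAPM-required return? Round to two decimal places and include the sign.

Realised HPR = (P1 + D1 − P0) / P0 = (80.30 + 2.44 − 79.83) / 79.83 = 2.91 / 79.83 = 3.6452%
MRP = 4.61% − 1.59% = 3.02%
CAPM required = R_f + β·MRP = 1.59% + 1.11 × 3.02% = 4.9422%
α = realised − required = 3.6452% − 4.9422% = -1.30%

-1.30%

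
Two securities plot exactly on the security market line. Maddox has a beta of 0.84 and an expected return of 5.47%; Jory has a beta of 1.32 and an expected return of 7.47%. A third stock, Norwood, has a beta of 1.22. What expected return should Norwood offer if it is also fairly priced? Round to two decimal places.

7.05%

MRP (SML slope) = (7.47% − 5.47%) / (1.32 − 0.84) = 2.00% / 0.48 = 4.1667%
R_f (intercept) = 5.47% − 0.84 × 4.1667% = 1.9700%
E(R_Norwood) = R_f + β × MRP = 1.9700% + 1.22 × 4.1667% = 7.05%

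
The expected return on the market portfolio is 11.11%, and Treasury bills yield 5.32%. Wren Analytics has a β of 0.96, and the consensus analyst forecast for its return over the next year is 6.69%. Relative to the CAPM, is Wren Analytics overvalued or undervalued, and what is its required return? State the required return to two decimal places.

MRP = 11.11% − 5.32% = 5.79%
Required return = R_f + β·MRP = 5.32% + 0.96 × 5.79% = 10.88%
Forecast 6.69% < required 10.88% → the stock plots below the SML → overvalued.

Overvalued; required return 10.88%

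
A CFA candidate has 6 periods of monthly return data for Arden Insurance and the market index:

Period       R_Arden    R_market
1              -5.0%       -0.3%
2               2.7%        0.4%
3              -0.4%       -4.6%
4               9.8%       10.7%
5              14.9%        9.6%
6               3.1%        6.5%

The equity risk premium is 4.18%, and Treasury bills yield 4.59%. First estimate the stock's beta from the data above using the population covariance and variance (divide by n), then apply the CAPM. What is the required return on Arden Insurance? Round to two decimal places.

8.59%

Mean R_i = (-5.0 + 2.7 − 0.4 + 9.8 + 14.9 + 3.1) / 6 = 4.1833%
Mean R_m = (-0.3 + 0.4 − 4.6 + 10.7 + 9.6 + 6.5) / 6 = 3.7167%
Σ(R_i − R̄_i)(R_m − R̄_m) = 179.1817  ⇒  Cov = 179.1817 / 6 = 29.8636
Σ(R_m − R̄_m)² = 187.4283  ⇒  Var(R_m) = 187.4283 / 6 = 31.2381
β = Cov / Var(R_m) = 29.8636 / 31.2381 = 0.9560
E(R) = R_f + β × MRP = 4.59% + 0.9560 × 4.18% = 8.59%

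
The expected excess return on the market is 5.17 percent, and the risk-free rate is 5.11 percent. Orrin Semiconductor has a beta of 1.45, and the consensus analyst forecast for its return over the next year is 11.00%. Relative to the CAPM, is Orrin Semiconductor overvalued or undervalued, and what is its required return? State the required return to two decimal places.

Required return = R_f + β·MRP = 5.11% + 1.45 × 5.17% = 12.61%
Forecast 11.00% < required 12.61% → the stock plots below the SML → overvalued.

Overvalued; required return 12.61%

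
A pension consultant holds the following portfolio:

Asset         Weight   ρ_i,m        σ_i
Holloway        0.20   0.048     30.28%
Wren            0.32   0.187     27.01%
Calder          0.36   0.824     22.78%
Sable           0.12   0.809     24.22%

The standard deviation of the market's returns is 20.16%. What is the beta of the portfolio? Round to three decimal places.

0.546

β_Holloway = 0.048 × 30.28% / 20.16% = 0.0721
β_Wren = 0.187 × 27.01% / 20.16% = 0.2505
β_Calder = 0.824 × 22.78% / 20.16% = 0.9311
β_Sable = 0.809 × 24.22% / 20.16% = 0.9719
β_P = Σ w_i β_i = 0.20×0.0721 + 0.32×0.2505 + 0.36×0.9311 + 0.12×0.9719 = 0.5464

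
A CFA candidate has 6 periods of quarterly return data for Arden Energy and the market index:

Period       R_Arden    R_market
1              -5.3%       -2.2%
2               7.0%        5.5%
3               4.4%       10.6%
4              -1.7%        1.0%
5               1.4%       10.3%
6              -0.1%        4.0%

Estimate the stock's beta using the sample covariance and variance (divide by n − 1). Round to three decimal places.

0.634

Mean R_i = (-5.3 + 7.0 + 4.4 − 1.7 + 1.4 − 0.1) / 6 = 0.9500%
Mean R_m = (-2.2 + 5.5 + 10.6 + 1.0 + 10.3 + 4.0) / 6 = 4.8667%
Σ(R_i − R̄_i)(R_m − R̄_m) = 81.3800  ⇒  Cov = 81.3800 / 5 = 16.2760
Σ(R_m − R̄_m)² = 128.4333  ⇒  Var(R_m) = 128.4333 / 5 = 25.6867
β = Cov / Var(R_m) = 16.2760 / 25.6867 = 0.6336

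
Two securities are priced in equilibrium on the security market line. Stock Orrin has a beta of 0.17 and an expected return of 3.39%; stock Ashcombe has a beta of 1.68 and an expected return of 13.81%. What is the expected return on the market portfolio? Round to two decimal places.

9.12%

Both satisfy E(R) = R_f + β·MRP, so the slope of the SML is
MRP = (13.81% − 3.39%) / (1.68 − 0.17) = 10.42% / 1.51 = 6.9007%
R_f = E(R_Orrin) − β_Orrin·MRP = 3.39% − 0.17 × 6.9007% = 2.2169%
E(R_m) = R_f + MRP = 2.2169% + 6.9007% = 9.12%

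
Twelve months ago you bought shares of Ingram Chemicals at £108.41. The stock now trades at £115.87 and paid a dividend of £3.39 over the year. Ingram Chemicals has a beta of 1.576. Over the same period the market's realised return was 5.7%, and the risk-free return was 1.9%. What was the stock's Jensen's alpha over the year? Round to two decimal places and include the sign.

+2.12%

Realised HPR = (P1 + D1 − P0) / P0 = (115.87 + 3.39 − 108.41) / 108.41 = 10.85 / 108.41 = 10.0083%
MRP = 5.7% − 1.9% = 3.80%
CAPM required = R_f + β·MRP = 1.9% + 1.576 × 3.8% = 7.8888%
α = realised − required = 10.0083% − 7.8888% = +2.12%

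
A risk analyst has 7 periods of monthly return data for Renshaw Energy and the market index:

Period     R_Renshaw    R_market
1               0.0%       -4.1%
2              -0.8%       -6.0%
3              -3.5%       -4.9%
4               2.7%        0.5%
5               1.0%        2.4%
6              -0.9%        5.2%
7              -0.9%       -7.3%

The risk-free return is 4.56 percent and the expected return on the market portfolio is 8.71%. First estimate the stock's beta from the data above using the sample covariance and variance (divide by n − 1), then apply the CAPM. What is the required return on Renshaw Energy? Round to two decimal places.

Mean R_i = (0.0 − 0.8 − 3.5 + 2.7 + 1.0 − 0.9 − 0.9) / 7 = -0.3429%
Mean R_m = (-4.1 − 6.0 − 4.9 + 0.5 + 2.4 + 5.2 − 7.3) / 7 = -2.0286%
Σ(R_i − R̄_i)(R_m − R̄_m) = 22.7214  ⇒  Cov = 22.7214 / 6 = 3.7869
Σ(R_m − R̄_m)² = 134.3543  ⇒  Var(R_m) = 134.3543 / 6 = 22.3924
β = Cov / Var(R_m) = 3.7869 / 22.3924 = 0.1691
MRP = 8.71% − 4.56% = 4.15%
E(R) = R_f + β × MRP = 4.56% + 0.1691 × 4.15% = 5.26%

5.26%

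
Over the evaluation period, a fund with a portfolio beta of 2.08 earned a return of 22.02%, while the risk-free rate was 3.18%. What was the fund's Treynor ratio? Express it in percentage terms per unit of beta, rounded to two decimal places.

Treynor = (R_P − R_f) / β_P = (22.02% − 3.18%) / 2.0800 = 18.84% / 2.0800 = 9.06%

9.06%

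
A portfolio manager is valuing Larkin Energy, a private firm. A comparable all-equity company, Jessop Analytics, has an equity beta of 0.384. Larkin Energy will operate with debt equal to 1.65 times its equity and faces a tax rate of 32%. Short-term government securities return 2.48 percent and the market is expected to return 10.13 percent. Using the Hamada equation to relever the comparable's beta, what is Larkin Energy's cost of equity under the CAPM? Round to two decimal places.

β_L = β_U × [1 + (1 − t)(D/E)] = 0.384 × [1 + (1 − 0.32) × 1.65]
    = 0.384 × [1 + 0.68 × 1.65] = 0.384 × 2.1220 = 0.8148
MRP = 10.13% − 2.48% = 7.65%
E(R) = R_f + β_L × MRP = 2.48% + 0.8148 × 7.65% = 8.71%

8.71%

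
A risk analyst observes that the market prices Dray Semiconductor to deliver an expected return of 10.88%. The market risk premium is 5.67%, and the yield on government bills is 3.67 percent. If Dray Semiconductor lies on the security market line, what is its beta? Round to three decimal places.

β = (E(R) − R_f) / MRP = (10.88% − 3.67%) / 5.67% = 7.21% / 5.67% = 1.272

1.272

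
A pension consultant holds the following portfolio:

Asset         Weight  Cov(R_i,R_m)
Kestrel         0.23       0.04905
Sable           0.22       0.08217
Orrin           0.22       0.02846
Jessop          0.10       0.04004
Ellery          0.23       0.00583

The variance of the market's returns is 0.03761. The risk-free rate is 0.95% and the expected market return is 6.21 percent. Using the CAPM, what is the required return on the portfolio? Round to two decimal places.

6.68%

β_Kestrel = 0.04905 / 0.03761 = 1.3042
β_Sable = 0.08217 / 0.03761 = 2.1848
β_Orrin = 0.02846 / 0.03761 = 0.7567
β_Jessop = 0.04004 / 0.03761 = 1.0646
β_Ellery = 0.00583 / 0.03761 = 0.1550
β_P = Σ w_i β_i = 0.23×1.3042 + 0.22×2.1848 + 0.22×0.7567 + 0.10×1.0646 + 0.23×0.1550 = 1.0892
MRP = 6.21% − 0.95% = 5.26%
E(R_P) = R_f + β_P × MRP = 0.95% + 1.0892 × 5.26% = 6.68%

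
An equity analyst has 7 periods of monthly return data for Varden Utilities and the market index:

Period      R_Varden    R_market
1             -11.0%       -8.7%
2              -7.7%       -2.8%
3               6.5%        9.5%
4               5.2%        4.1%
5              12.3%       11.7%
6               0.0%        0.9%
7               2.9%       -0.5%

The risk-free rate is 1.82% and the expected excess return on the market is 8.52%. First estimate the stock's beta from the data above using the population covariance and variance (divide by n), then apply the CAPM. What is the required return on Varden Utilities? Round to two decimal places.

Mean R_i = (-11.0 − 7.7 + 6.5 + 5.2 + 12.3 + 0.0 + 2.9) / 7 = 1.1714%
Mean R_m = (-8.7 − 2.8 + 9.5 + 4.1 + 11.7 + 0.9 − 0.5) / 7 = 2.0286%
Σ(R_i − R̄_i)(R_m − R̄_m) = 326.1557  ⇒  Cov = 326.1557 / 7 = 46.5937
Σ(R_m − R̄_m)² = 299.7343  ⇒  Var(R_m) = 299.7343 / 7 = 42.8192
β = Cov / Var(R_m) = 46.5937 / 42.8192 = 1.0881
E(R) = R_f + β × MRP = 1.82% + 1.0881 × 8.52% = 11.09%

11.09%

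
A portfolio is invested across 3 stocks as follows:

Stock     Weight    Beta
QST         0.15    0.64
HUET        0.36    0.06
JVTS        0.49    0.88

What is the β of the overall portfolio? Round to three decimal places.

0.549

β_P = Σ w_i β_i = 0.15×0.64 + 0.36×0.06 + 0.49×0.88 = 0.5488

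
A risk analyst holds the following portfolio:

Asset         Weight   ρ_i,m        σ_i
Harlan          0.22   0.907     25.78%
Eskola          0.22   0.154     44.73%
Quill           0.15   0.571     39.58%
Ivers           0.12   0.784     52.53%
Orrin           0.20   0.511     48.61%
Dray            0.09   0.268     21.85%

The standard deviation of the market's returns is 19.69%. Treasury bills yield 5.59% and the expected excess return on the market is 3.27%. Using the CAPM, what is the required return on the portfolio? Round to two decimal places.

8.99%

β_Harlan = 0.907 × 25.78% / 19.69% = 1.1875
β_Eskola = 0.154 × 44.73% / 19.69% = 0.3498
β_Quill = 0.571 × 39.58% / 19.69% = 1.1478
β_Ivers = 0.784 × 52.53% / 19.69% = 2.0916
β_Orrin = 0.511 × 48.61% / 19.69% = 1.2615
β_Dray = 0.268 × 21.85% / 19.69% = 0.2974
β_P = Σ w_i β_i = 0.22×1.1875 + 0.22×0.3498 + 0.15×1.1478 + 0.12×2.0916 + 0.20×1.2615 + 0.09×0.2974 = 1.0404
E(R_P) = R_f + β_P × MRP = 5.59% + 1.0404 × 3.27% = 8.99%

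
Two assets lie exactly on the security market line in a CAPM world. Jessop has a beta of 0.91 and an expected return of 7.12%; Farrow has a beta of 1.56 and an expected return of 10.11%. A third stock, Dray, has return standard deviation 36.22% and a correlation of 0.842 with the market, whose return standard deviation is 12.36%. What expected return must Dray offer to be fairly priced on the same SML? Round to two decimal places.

14.28%

MRP = (10.11% − 7.12%) / (1.56 − 0.91) = 4.6000%
R_f = 7.12% − 0.91 × 4.6000% = 2.9340%
β_Dray = ρ·σ_i/σ_m = 0.842 × 36.22 / 12.36 = 2.4674
E(R_Dray) = R_f + β × MRP = 2.9340% + 2.4674 × 4.6000% = 14.28%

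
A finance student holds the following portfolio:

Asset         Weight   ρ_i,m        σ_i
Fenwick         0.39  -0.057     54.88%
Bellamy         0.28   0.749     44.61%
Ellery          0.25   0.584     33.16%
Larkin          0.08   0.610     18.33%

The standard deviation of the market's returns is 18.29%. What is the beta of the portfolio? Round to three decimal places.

0.758

β_Fenwick = -0.057 × 54.88% / 18.29% = -0.1710
β_Bellamy = 0.749 × 44.61% / 18.29% = 1.8268
β_Ellery = 0.584 × 33.16% / 18.29% = 1.0588
β_Larkin = 0.610 × 18.33% / 18.29% = 0.6113
β_P = Σ w_i β_i = 0.39×-0.1710 + 0.28×1.8268 + 0.25×1.0588 + 0.08×0.6113 = 0.7584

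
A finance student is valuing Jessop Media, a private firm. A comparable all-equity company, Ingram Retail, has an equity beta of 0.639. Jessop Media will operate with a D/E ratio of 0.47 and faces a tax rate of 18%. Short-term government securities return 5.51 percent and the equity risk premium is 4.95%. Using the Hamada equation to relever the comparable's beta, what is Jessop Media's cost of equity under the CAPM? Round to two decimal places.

β_L = β_U × [1 + (1 − t)(D/E)] = 0.639 × [1 + (1 − 0.18) × 0.47]
    = 0.639 × [1 + 0.82 × 0.47] = 0.639 × 1.3854 = 0.8853
E(R) = R_f + β_L × MRP = 5.51% + 0.8853 × 4.95% = 9.89%

9.89%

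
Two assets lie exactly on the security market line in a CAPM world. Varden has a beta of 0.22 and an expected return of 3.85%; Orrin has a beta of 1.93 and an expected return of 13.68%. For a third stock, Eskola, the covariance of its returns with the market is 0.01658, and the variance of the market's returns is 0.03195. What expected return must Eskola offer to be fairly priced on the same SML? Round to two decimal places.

5.57%

MRP = (13.68% − 3.85%) / (1.93 − 0.22) = 5.7485%
R_f = 3.85% − 0.22 × 5.7485% = 2.5853%
β_Eskola = Cov / Var(R_m) = 0.01658 / 0.03195 = 0.5189
E(R_Eskola) = R_f + β × MRP = 2.5853% + 0.5189 × 5.7485% = 5.57%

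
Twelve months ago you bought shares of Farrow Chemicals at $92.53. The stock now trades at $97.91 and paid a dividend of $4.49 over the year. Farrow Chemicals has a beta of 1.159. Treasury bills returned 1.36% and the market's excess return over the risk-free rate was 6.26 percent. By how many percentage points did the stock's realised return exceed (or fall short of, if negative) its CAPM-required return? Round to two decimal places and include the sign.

Realised HPR = (P1 + D1 − P0) / P0 = (97.91 + 4.49 − 92.53) / 92.53 = 9.87 / 92.53 = 10.6668%
CAPM required = R_f + β·MRP = 1.36% + 1.159 × 6.26% = 8.61534%
α = realised − required = 10.6668% − 8.61534% = +2.05%

+2.05%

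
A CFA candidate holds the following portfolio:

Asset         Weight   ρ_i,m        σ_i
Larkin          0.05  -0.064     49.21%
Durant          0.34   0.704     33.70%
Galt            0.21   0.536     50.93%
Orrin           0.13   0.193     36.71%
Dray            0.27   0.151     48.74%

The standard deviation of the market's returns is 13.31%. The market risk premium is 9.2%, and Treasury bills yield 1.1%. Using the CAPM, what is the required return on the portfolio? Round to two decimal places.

12.54%

β_Larkin = -0.064 × 49.21% / 13.31% = -0.2366
β_Durant = 0.704 × 33.70% / 13.31% = 1.7825
β_Galt = 0.536 × 50.93% / 13.31% = 2.0510
β_Orrin = 0.193 × 36.71% / 13.31% = 0.5323
β_Dray = 0.151 × 48.74% / 13.31% = 0.5529
β_P = Σ w_i β_i = 0.05×-0.2366 + 0.34×1.7825 + 0.21×2.0510 + 0.13×0.5323 + 0.27×0.5529 = 1.2434
E(R_P) = R_f + β_P × MRP = 1.1% + 1.2434 × 9.2% = 12.54%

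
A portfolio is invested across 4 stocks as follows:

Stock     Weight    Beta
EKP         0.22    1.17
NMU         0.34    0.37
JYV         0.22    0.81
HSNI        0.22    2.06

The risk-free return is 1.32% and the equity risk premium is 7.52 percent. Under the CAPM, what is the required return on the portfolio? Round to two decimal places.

β_P = Σ w_i β_i = 0.22×1.17 + 0.34×0.37 + 0.22×0.81 + 0.22×2.06 = 1.0146
E(R_P) = R_f + β_P × MRP = 1.32% + 1.0146 × 7.52% = 8.95%

8.95%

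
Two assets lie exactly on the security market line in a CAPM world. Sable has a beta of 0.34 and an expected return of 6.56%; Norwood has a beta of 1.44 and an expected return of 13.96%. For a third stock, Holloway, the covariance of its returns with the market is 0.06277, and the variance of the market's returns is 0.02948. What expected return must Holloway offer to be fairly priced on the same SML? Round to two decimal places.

MRP = (13.96% − 6.56%) / (1.44 − 0.34) = 6.7273%
R_f = 6.56% − 0.34 × 6.7273% = 4.2727%
β_Holloway = Cov / Var(R_m) = 0.06277 / 0.02948 = 2.1292
E(R_Holloway) = R_f + β × MRP = 4.2727% + 2.1292 × 6.7273% = 18.60%

18.60%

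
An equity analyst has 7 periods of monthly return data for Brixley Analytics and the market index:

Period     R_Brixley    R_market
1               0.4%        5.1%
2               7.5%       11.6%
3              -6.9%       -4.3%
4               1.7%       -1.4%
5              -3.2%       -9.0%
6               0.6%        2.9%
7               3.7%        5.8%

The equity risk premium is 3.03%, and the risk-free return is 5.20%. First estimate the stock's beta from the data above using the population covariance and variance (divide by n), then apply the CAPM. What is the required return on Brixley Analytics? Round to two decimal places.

6.91%

Mean R_i = (0.4 + 7.5 − 6.9 + 1.7 − 3.2 + 0.6 + 3.7) / 7 = 0.5429%
Mean R_m = (5.1 + 11.6 − 4.3 − 1.4 − 9.0 + 2.9 + 5.8) / 7 = 1.5286%
Σ(R_i − R̄_i)(R_m − R̄_m) = 162.5214  ⇒  Cov = 162.5214 / 7 = 23.2173
Σ(R_m − R̄_m)² = 287.7143  ⇒  Var(R_m) = 287.7143 / 7 = 41.1020
β = Cov / Var(R_m) = 23.2173 / 41.1020 = 0.5649
E(R) = R_f + β × MRP = 5.20% + 0.5649 × 3.03% = 6.91%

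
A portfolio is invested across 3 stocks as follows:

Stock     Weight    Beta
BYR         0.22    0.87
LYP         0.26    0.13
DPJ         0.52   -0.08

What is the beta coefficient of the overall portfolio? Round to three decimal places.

β_P = Σ w_i β_i = 0.22×0.87 + 0.26×0.13 + 0.52×-0.08 = 0.1836

0.184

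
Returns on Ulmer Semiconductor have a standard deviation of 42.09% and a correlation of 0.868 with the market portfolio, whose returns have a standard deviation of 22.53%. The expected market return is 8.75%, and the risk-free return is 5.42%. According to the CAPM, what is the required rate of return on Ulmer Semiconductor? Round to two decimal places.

10.82%

β = ρ × σ_i / σ_m = 0.868 × 42.09% / 22.53% = 1.6216
MRP = 8.75% − 5.42% = 3.33%
E(R) = 5.42% + 1.6216 × 3.33% = 10.82%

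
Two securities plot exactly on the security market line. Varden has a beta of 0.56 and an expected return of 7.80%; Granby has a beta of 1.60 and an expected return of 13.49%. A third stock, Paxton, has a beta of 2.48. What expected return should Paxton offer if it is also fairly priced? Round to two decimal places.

MRP (SML slope) = (13.49% − 7.80%) / (1.60 − 0.56) = 5.69% / 1.04 = 5.4712%
R_f (intercept) = 7.80% − 0.56 × 5.4712% = 4.7361%
E(R_Paxton) = R_f + β × MRP = 4.7361% + 2.48 × 5.4712% = 18.30%

18.30%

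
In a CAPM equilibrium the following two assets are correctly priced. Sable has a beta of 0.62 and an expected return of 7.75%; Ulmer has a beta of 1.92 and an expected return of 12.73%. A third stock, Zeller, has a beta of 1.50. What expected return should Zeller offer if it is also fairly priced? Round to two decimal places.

MRP (SML slope) = (12.73% − 7.75%) / (1.92 − 0.62) = 4.98% / 1.30 = 3.8308%
R_f (intercept) = 7.75% − 0.62 × 3.8308% = 5.3749%
E(R_Zeller) = R_f + β × MRP = 5.3749% + 1.50 × 3.8308% = 11.12%

11.12%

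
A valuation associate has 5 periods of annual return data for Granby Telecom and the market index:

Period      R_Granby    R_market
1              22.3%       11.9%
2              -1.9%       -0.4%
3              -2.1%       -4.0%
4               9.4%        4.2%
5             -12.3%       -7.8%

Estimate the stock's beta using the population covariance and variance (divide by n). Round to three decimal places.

1.706

Mean R_i = (22.3 − 1.9 − 2.1 + 9.4 − 12.3) / 5 = 3.0800%
Mean R_m = (11.9 − 0.4 − 4.0 + 4.2 − 7.8) / 5 = 0.7800%
Σ(R_i − R̄_i)(R_m − R̄_m) = 397.9380  ⇒  Cov = 397.9380 / 5 = 79.5876
Σ(R_m − R̄_m)² = 233.2080  ⇒  Var(R_m) = 233.2080 / 5 = 46.6416
β = Cov / Var(R_m) = 79.5876 / 46.6416 = 1.7064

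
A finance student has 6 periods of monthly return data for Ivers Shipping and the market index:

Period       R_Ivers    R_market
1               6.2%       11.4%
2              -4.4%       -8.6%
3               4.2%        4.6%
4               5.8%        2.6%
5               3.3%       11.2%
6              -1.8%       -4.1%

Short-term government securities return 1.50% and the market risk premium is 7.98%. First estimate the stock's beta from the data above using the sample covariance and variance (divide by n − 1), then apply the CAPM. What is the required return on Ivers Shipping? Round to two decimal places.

Mean R_i = (6.2 − 4.4 + 4.2 + 5.8 + 3.3 − 1.8) / 6 = 2.2167%
Mean R_m = (11.4 − 8.6 + 4.6 + 2.6 + 11.2 − 4.1) / 6 = 2.8500%
Σ(R_i − R̄_i)(R_m − R̄_m) = 149.3550  ⇒  Cov = 149.3550 / 5 = 29.8710
Σ(R_m − R̄_m)² = 325.3550  ⇒  Var(R_m) = 325.3550 / 5 = 65.0710
β = Cov / Var(R_m) = 29.8710 / 65.0710 = 0.4591
E(R) = R_f + β × MRP = 1.50% + 0.4591 × 7.98% = 5.16%

5.16%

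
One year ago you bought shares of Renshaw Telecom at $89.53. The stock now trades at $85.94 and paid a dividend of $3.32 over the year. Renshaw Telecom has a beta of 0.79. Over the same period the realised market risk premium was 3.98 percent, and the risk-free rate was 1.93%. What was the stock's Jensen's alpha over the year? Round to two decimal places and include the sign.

-5.38%

Realised HPR = (P1 + D1 − P0) / P0 = (85.94 + 3.32 − 89.53) / 89.53 = -0.27 / 89.53 = -0.3016%
CAPM required = R_f + β·MRP = 1.93% + 0.79 × 3.98% = 5.0742%
α = realised − required = -0.3016% − 5.0742% = -5.38%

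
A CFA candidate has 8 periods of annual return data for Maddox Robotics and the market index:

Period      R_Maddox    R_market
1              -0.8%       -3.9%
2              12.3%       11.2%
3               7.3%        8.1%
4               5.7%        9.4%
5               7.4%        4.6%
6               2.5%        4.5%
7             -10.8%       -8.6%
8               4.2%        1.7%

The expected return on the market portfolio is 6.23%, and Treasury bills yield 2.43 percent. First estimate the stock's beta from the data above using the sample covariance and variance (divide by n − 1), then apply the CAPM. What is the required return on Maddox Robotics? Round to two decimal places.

6.03%

Mean R_i = (-0.8 + 12.3 + 7.3 + 5.7 + 7.4 + 2.5 − 10.8 + 4.2) / 8 = 3.4750%
Mean R_m = (-3.9 + 11.2 + 8.1 + 9.4 + 4.6 + 4.5 − 8.6 + 1.7) / 8 = 3.3750%
Σ(R_i − R̄_i)(R_m − R̄_m) = 305.0750  ⇒  Cov = 305.0750 / 7 = 43.5821
Σ(R_m − R̄_m)² = 321.7550  ⇒  Var(R_m) = 321.7550 / 7 = 45.9650
β = Cov / Var(R_m) = 43.5821 / 45.9650 = 0.9482
MRP = 6.23% − 2.43% = 3.80%
E(R) = R_f + β × MRP = 2.43% + 0.9482 × 3.80% = 6.03%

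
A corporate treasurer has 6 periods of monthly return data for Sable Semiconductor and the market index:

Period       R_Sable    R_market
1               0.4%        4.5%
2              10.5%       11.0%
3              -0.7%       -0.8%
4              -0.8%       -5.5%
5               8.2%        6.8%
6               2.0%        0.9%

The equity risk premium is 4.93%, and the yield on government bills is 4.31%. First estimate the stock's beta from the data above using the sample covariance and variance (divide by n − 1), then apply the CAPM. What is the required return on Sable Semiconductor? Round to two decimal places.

Mean R_i = (0.4 + 10.5 − 0.7 − 0.8 + 8.2 + 2.0) / 6 = 3.2667%
Mean R_m = (4.5 + 11.0 − 0.8 − 5.5 + 6.8 + 0.9) / 6 = 2.8167%
Σ(R_i − R̄_i)(R_m − R̄_m) = 124.6133  ⇒  Cov = 124.6133 / 5 = 24.9227
Σ(R_m − R̄_m)² = 171.5883  ⇒  Var(R_m) = 171.5883 / 5 = 34.3177
β = Cov / Var(R_m) = 24.9227 / 34.3177 = 0.7262
E(R) = R_f + β × MRP = 4.31% + 0.7262 × 4.93% = 7.89%

7.89%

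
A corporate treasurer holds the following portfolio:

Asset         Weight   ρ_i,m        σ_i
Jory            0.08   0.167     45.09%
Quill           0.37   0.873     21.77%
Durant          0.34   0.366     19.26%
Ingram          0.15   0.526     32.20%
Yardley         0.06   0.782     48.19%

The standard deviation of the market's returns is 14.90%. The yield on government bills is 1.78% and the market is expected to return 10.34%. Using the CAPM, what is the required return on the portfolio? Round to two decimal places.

10.30%

β_Jory = 0.167 × 45.09% / 14.90% = 0.5054
β_Quill = 0.873 × 21.77% / 14.90% = 1.2755
β_Durant = 0.366 × 19.26% / 14.90% = 0.4731
β_Ingram = 0.526 × 32.20% / 14.90% = 1.1367
β_Yardley = 0.782 × 48.19% / 14.90% = 2.5292
β_P = Σ w_i β_i = 0.08×0.5054 + 0.37×1.2755 + 0.34×0.4731 + 0.15×1.1367 + 0.06×2.5292 = 0.9955
MRP = 10.34% − 1.78% = 8.56%
E(R_P) = R_f + β_P × MRP = 1.78% + 0.9955 × 8.56% = 10.30%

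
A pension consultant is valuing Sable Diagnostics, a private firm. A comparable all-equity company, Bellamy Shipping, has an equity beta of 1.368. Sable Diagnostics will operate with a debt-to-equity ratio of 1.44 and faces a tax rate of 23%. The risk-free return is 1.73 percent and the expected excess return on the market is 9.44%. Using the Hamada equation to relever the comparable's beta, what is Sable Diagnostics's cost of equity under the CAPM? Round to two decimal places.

28.96%

β_L = β_U × [1 + (1 − t)(D/E)] = 1.368 × [1 + (1 − 0.23) × 1.44]
    = 1.368 × [1 + 0.77 × 1.44] = 1.368 × 2.1088 = 2.8848
E(R) = R_f + β_L × MRP = 1.73% + 2.8848 × 9.44% = 28.96%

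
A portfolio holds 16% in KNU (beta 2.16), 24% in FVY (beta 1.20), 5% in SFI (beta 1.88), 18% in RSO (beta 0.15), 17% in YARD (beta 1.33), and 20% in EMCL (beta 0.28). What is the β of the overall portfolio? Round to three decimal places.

β_P = Σ w_i β_i = 0.16×2.16 + 0.24×1.20 + 0.05×1.88 + 0.18×0.15 + 0.17×1.33 + 0.20×0.28 = 1.0367

1.037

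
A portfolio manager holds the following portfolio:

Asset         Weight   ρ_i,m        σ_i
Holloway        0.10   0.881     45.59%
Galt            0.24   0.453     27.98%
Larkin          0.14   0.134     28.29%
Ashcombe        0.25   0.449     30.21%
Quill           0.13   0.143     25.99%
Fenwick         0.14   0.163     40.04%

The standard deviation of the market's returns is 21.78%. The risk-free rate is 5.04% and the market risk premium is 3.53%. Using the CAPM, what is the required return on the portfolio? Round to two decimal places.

7.05%

β_Holloway = 0.881 × 45.59% / 21.78% = 1.8441
β_Galt = 0.453 × 27.98% / 21.78% = 0.5820
β_Larkin = 0.134 × 28.29% / 21.78% = 0.1741
β_Ashcombe = 0.449 × 30.21% / 21.78% = 0.6228
β_Quill = 0.143 × 25.99% / 21.78% = 0.1706
β_Fenwick = 0.163 × 40.04% / 21.78% = 0.2997
β_P = Σ w_i β_i = 0.10×1.8441 + 0.24×0.5820 + 0.14×0.1741 + 0.25×0.6228 + 0.13×0.1706 + 0.14×0.2997 = 0.5683
E(R_P) = R_f + β_P × MRP = 5.04% + 0.5683 × 3.53% = 7.05%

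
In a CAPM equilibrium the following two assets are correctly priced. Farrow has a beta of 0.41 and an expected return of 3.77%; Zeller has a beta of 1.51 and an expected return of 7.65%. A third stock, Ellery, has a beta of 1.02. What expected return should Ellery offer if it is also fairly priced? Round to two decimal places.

5.92%

MRP (SML slope) = (7.65% − 3.77%) / (1.51 − 0.41) = 3.88% / 1.10 = 3.5273%
R_f (intercept) = 3.77% − 0.41 × 3.5273% = 2.3238%
E(R_Ellery) = R_f + β × MRP = 2.3238% + 1.02 × 3.5273% = 5.92%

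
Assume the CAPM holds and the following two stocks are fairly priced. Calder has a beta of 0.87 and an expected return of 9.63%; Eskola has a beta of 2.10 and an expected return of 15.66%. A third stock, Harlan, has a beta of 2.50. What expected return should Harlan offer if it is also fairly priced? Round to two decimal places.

MRP (SML slope) = (15.66% − 9.63%) / (2.10 − 0.87) = 6.03% / 1.23 = 4.9024%
R_f (intercept) = 9.63% − 0.87 × 4.9024% = 5.3649%
E(R_Harlan) = R_f + β × MRP = 5.3649% + 2.50 × 4.9024% = 17.62%

17.62%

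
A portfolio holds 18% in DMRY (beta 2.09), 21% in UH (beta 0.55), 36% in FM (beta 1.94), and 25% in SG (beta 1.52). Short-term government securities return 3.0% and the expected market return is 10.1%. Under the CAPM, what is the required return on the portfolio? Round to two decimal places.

14.15%

β_P = Σ w_i β_i = 0.18×2.09 + 0.21×0.55 + 0.36×1.94 + 0.25×1.52 = 1.5701
MRP = 10.1% − 3.0% = 7.10%
E(R_P) = R_f + β_P × MRP = 3.0% + 1.5701 × 7.1% = 14.15%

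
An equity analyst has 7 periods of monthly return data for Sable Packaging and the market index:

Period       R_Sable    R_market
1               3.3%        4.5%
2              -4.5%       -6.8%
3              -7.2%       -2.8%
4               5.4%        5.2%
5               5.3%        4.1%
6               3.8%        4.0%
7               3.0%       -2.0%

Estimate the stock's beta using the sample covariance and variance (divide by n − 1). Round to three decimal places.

0.878

Mean R_i = (3.3 − 4.5 − 7.2 + 5.4 + 5.3 + 3.8 + 3.0) / 7 = 1.3000%
Mean R_m = (4.5 − 6.8 − 2.8 + 5.2 + 4.1 + 4.0 − 2.0) / 7 = 0.8857%
Σ(R_i − R̄_i)(R_m − R̄_m) = 116.5600  ⇒  Cov = 116.5600 / 6 = 19.4267
Σ(R_m − R̄_m)² = 132.6886  ⇒  Var(R_m) = 132.6886 / 6 = 22.1148
β = Cov / Var(R_m) = 19.4267 / 22.1148 = 0.8784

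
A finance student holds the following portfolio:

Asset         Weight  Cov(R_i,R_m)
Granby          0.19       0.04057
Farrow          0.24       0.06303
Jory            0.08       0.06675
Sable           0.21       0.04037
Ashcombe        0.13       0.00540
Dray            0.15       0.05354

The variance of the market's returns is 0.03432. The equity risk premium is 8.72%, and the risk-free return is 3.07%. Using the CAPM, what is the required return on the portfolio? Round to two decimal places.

14.60%

β_Granby = 0.04057 / 0.03432 = 1.1821
β_Farrow = 0.06303 / 0.03432 = 1.8365
β_Jory = 0.06675 / 0.03432 = 1.9449
β_Sable = 0.04037 / 0.03432 = 1.1763
β_Ashcombe = 0.00540 / 0.03432 = 0.1573
β_Dray = 0.05354 / 0.03432 = 1.5600
β_P = Σ w_i β_i = 0.19×1.1821 + 0.24×1.8365 + 0.08×1.9449 + 0.21×1.1763 + 0.13×0.1573 + 0.15×1.5600 = 1.3224
E(R_P) = R_f + β_P × MRP = 3.07% + 1.3224 × 8.72% = 14.60%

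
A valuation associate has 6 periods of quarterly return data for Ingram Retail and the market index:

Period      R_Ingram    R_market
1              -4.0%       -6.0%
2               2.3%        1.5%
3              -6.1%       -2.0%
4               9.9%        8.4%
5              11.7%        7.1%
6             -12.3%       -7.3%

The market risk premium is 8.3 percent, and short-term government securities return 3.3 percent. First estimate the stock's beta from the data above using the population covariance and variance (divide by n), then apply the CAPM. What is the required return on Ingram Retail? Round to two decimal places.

Mean R_i = (-4.0 + 2.3 − 6.1 + 9.9 + 11.7 − 12.3) / 6 = 0.2500%
Mean R_m = (-6.0 + 1.5 − 2.0 + 8.4 + 7.1 − 7.3) / 6 = 0.2833%
Σ(R_i − R̄_i)(R_m − R̄_m) = 295.2450  ⇒  Cov = 295.2450 / 6 = 49.2075
Σ(R_m − R̄_m)² = 216.0283  ⇒  Var(R_m) = 216.0283 / 6 = 36.0047
β = Cov / Var(R_m) = 49.2075 / 36.0047 = 1.3667
E(R) = R_f + β × MRP = 3.3% + 1.3667 × 8.3% = 14.64%

14.64%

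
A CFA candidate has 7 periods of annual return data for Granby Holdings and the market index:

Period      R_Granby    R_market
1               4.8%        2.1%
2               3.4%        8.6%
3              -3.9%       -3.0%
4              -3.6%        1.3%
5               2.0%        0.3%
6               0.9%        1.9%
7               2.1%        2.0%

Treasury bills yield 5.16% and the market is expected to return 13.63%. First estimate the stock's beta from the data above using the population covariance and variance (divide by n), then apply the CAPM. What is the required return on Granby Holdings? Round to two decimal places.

10.12%

Mean R_i = (4.8 + 3.4 − 3.9 − 3.6 + 2.0 + 0.9 + 2.1) / 7 = 0.8143%
Mean R_m = (2.1 + 8.6 − 3.0 + 1.3 + 0.3 + 1.9 + 2.0) / 7 = 1.8857%
Σ(R_i − R̄_i)(R_m − R̄_m) = 42.1014  ⇒  Cov = 42.1014 / 7 = 6.0145
Σ(R_m − R̄_m)² = 71.8686  ⇒  Var(R_m) = 71.8686 / 7 = 10.2669
β = Cov / Var(R_m) = 6.0145 / 10.2669 = 0.5858
MRP = 13.63% − 5.16% = 8.47%
E(R) = R_f + β × MRP = 5.16% + 0.5858 × 8.47% = 10.12%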